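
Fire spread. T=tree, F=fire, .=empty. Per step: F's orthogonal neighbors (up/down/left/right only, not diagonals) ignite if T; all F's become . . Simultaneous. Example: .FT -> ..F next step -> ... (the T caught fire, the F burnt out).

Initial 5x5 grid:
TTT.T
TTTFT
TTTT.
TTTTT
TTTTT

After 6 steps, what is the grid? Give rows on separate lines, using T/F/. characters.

Step 1: 3 trees catch fire, 1 burn out
  TTT.T
  TTF.F
  TTTF.
  TTTTT
  TTTTT
Step 2: 5 trees catch fire, 3 burn out
  TTF.F
  TF...
  TTF..
  TTTFT
  TTTTT
Step 3: 6 trees catch fire, 5 burn out
  TF...
  F....
  TF...
  TTF.F
  TTTFT
Step 4: 5 trees catch fire, 6 burn out
  F....
  .....
  F....
  TF...
  TTF.F
Step 5: 2 trees catch fire, 5 burn out
  .....
  .....
  .....
  F....
  TF...
Step 6: 1 trees catch fire, 2 burn out
  .....
  .....
  .....
  .....
  F....

.....
.....
.....
.....
F....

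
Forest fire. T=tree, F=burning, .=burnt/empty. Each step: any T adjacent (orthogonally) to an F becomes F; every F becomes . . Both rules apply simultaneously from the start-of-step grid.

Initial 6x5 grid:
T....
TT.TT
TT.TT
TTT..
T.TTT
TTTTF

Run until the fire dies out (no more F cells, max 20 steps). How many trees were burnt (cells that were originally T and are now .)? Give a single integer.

Answer: 16

Derivation:
Step 1: +2 fires, +1 burnt (F count now 2)
Step 2: +2 fires, +2 burnt (F count now 2)
Step 3: +2 fires, +2 burnt (F count now 2)
Step 4: +2 fires, +2 burnt (F count now 2)
Step 5: +2 fires, +2 burnt (F count now 2)
Step 6: +2 fires, +2 burnt (F count now 2)
Step 7: +2 fires, +2 burnt (F count now 2)
Step 8: +1 fires, +2 burnt (F count now 1)
Step 9: +1 fires, +1 burnt (F count now 1)
Step 10: +0 fires, +1 burnt (F count now 0)
Fire out after step 10
Initially T: 20, now '.': 26
Total burnt (originally-T cells now '.'): 16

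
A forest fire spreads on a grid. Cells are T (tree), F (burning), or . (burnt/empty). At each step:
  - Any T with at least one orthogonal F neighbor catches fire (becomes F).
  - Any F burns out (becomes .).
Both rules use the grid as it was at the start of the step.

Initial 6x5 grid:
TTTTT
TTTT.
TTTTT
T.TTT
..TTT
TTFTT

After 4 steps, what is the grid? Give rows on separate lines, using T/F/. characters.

Step 1: 3 trees catch fire, 1 burn out
  TTTTT
  TTTT.
  TTTTT
  T.TTT
  ..FTT
  TF.FT
Step 2: 4 trees catch fire, 3 burn out
  TTTTT
  TTTT.
  TTTTT
  T.FTT
  ...FT
  F...F
Step 3: 3 trees catch fire, 4 burn out
  TTTTT
  TTTT.
  TTFTT
  T..FT
  ....F
  .....
Step 4: 4 trees catch fire, 3 burn out
  TTTTT
  TTFT.
  TF.FT
  T...F
  .....
  .....

TTTTT
TTFT.
TF.FT
T...F
.....
.....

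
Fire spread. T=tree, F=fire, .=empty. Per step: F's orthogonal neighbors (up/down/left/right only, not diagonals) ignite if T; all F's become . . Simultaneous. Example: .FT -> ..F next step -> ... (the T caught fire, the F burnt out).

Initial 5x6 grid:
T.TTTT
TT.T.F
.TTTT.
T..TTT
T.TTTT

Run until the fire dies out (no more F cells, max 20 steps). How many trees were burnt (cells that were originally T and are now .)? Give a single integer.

Answer: 19

Derivation:
Step 1: +1 fires, +1 burnt (F count now 1)
Step 2: +1 fires, +1 burnt (F count now 1)
Step 3: +1 fires, +1 burnt (F count now 1)
Step 4: +2 fires, +1 burnt (F count now 2)
Step 5: +1 fires, +2 burnt (F count now 1)
Step 6: +3 fires, +1 burnt (F count now 3)
Step 7: +3 fires, +3 burnt (F count now 3)
Step 8: +4 fires, +3 burnt (F count now 4)
Step 9: +2 fires, +4 burnt (F count now 2)
Step 10: +1 fires, +2 burnt (F count now 1)
Step 11: +0 fires, +1 burnt (F count now 0)
Fire out after step 11
Initially T: 21, now '.': 28
Total burnt (originally-T cells now '.'): 19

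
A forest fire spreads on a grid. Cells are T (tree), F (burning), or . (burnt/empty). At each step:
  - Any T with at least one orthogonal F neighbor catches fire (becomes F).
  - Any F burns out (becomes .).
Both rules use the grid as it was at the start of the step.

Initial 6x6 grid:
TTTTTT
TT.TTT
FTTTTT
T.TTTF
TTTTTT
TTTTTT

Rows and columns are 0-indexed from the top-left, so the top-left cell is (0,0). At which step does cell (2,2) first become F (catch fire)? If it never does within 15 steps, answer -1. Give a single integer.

Step 1: cell (2,2)='T' (+6 fires, +2 burnt)
Step 2: cell (2,2)='F' (+9 fires, +6 burnt)
  -> target ignites at step 2
Step 3: cell (2,2)='.' (+9 fires, +9 burnt)
Step 4: cell (2,2)='.' (+6 fires, +9 burnt)
Step 5: cell (2,2)='.' (+2 fires, +6 burnt)
Step 6: cell (2,2)='.' (+0 fires, +2 burnt)
  fire out at step 6

2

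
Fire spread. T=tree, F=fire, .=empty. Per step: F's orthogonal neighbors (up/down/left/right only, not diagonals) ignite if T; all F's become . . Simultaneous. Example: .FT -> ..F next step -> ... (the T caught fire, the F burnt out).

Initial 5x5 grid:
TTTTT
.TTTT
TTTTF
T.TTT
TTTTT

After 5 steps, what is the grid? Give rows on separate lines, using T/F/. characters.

Step 1: 3 trees catch fire, 1 burn out
  TTTTT
  .TTTF
  TTTF.
  T.TTF
  TTTTT
Step 2: 5 trees catch fire, 3 burn out
  TTTTF
  .TTF.
  TTF..
  T.TF.
  TTTTF
Step 3: 5 trees catch fire, 5 burn out
  TTTF.
  .TF..
  TF...
  T.F..
  TTTF.
Step 4: 4 trees catch fire, 5 burn out
  TTF..
  .F...
  F....
  T....
  TTF..
Step 5: 3 trees catch fire, 4 burn out
  TF...
  .....
  .....
  F....
  TF...

TF...
.....
.....
F....
TF...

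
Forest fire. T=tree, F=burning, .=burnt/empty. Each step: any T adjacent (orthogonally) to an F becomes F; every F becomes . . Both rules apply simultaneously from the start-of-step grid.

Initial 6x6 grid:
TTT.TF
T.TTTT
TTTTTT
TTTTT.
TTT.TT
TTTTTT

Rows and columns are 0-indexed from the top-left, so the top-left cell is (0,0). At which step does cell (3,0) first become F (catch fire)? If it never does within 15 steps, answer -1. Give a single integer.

Step 1: cell (3,0)='T' (+2 fires, +1 burnt)
Step 2: cell (3,0)='T' (+2 fires, +2 burnt)
Step 3: cell (3,0)='T' (+2 fires, +2 burnt)
Step 4: cell (3,0)='T' (+3 fires, +2 burnt)
Step 5: cell (3,0)='T' (+4 fires, +3 burnt)
Step 6: cell (3,0)='T' (+5 fires, +4 burnt)
Step 7: cell (3,0)='T' (+6 fires, +5 burnt)
Step 8: cell (3,0)='F' (+4 fires, +6 burnt)
  -> target ignites at step 8
Step 9: cell (3,0)='.' (+2 fires, +4 burnt)
Step 10: cell (3,0)='.' (+1 fires, +2 burnt)
Step 11: cell (3,0)='.' (+0 fires, +1 burnt)
  fire out at step 11

8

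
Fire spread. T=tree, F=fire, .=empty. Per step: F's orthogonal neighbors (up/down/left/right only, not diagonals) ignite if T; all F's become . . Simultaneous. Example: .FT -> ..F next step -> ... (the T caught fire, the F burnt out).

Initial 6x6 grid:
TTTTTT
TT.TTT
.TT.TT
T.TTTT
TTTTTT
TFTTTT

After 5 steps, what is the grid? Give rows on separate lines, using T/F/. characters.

Step 1: 3 trees catch fire, 1 burn out
  TTTTTT
  TT.TTT
  .TT.TT
  T.TTTT
  TFTTTT
  F.FTTT
Step 2: 3 trees catch fire, 3 burn out
  TTTTTT
  TT.TTT
  .TT.TT
  T.TTTT
  F.FTTT
  ...FTT
Step 3: 4 trees catch fire, 3 burn out
  TTTTTT
  TT.TTT
  .TT.TT
  F.FTTT
  ...FTT
  ....FT
Step 4: 4 trees catch fire, 4 burn out
  TTTTTT
  TT.TTT
  .TF.TT
  ...FTT
  ....FT
  .....F
Step 5: 3 trees catch fire, 4 burn out
  TTTTTT
  TT.TTT
  .F..TT
  ....FT
  .....F
  ......

TTTTTT
TT.TTT
.F..TT
....FT
.....F
......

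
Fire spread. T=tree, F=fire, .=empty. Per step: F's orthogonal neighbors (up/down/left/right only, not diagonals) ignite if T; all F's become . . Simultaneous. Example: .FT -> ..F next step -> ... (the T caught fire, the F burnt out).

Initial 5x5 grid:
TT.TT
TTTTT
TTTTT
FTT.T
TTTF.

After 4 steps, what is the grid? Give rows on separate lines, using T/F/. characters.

Step 1: 4 trees catch fire, 2 burn out
  TT.TT
  TTTTT
  FTTTT
  .FT.T
  FTF..
Step 2: 4 trees catch fire, 4 burn out
  TT.TT
  FTTTT
  .FTTT
  ..F.T
  .F...
Step 3: 3 trees catch fire, 4 burn out
  FT.TT
  .FTTT
  ..FTT
  ....T
  .....
Step 4: 3 trees catch fire, 3 burn out
  .F.TT
  ..FTT
  ...FT
  ....T
  .....

.F.TT
..FTT
...FT
....T
.....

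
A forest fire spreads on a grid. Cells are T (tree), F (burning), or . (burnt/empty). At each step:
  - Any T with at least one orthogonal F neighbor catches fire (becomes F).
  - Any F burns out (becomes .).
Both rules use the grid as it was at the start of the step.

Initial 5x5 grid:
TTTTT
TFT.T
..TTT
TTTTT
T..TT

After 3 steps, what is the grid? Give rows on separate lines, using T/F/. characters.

Step 1: 3 trees catch fire, 1 burn out
  TFTTT
  F.F.T
  ..TTT
  TTTTT
  T..TT
Step 2: 3 trees catch fire, 3 burn out
  F.FTT
  ....T
  ..FTT
  TTTTT
  T..TT
Step 3: 3 trees catch fire, 3 burn out
  ...FT
  ....T
  ...FT
  TTFTT
  T..TT

...FT
....T
...FT
TTFTT
T..TT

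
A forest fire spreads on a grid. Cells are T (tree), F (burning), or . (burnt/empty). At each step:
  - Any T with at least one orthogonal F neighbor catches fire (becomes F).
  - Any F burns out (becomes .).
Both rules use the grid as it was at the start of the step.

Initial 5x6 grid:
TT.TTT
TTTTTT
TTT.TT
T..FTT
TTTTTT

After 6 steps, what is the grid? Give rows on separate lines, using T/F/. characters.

Step 1: 2 trees catch fire, 1 burn out
  TT.TTT
  TTTTTT
  TTT.TT
  T...FT
  TTTFTT
Step 2: 4 trees catch fire, 2 burn out
  TT.TTT
  TTTTTT
  TTT.FT
  T....F
  TTF.FT
Step 3: 4 trees catch fire, 4 burn out
  TT.TTT
  TTTTFT
  TTT..F
  T.....
  TF...F
Step 4: 4 trees catch fire, 4 burn out
  TT.TFT
  TTTF.F
  TTT...
  T.....
  F.....
Step 5: 4 trees catch fire, 4 burn out
  TT.F.F
  TTF...
  TTT...
  F.....
  ......
Step 6: 3 trees catch fire, 4 burn out
  TT....
  TF....
  FTF...
  ......
  ......

TT....
TF....
FTF...
......
......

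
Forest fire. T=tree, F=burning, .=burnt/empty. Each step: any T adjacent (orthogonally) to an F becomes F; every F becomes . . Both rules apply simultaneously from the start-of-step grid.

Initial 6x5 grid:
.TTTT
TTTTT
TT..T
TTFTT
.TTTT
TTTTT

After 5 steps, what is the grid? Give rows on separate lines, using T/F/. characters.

Step 1: 3 trees catch fire, 1 burn out
  .TTTT
  TTTTT
  TT..T
  TF.FT
  .TFTT
  TTTTT
Step 2: 6 trees catch fire, 3 burn out
  .TTTT
  TTTTT
  TF..T
  F...F
  .F.FT
  TTFTT
Step 3: 6 trees catch fire, 6 burn out
  .TTTT
  TFTTT
  F...F
  .....
  ....F
  TF.FT
Step 4: 6 trees catch fire, 6 burn out
  .FTTT
  F.FTF
  .....
  .....
  .....
  F...F
Step 5: 3 trees catch fire, 6 burn out
  ..FTF
  ...F.
  .....
  .....
  .....
  .....

..FTF
...F.
.....
.....
.....
.....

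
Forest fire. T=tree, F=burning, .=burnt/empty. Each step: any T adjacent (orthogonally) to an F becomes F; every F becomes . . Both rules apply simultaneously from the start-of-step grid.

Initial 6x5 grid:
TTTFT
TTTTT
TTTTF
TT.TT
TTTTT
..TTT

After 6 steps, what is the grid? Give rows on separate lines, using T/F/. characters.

Step 1: 6 trees catch fire, 2 burn out
  TTF.F
  TTTFF
  TTTF.
  TT.TF
  TTTTT
  ..TTT
Step 2: 5 trees catch fire, 6 burn out
  TF...
  TTF..
  TTF..
  TT.F.
  TTTTF
  ..TTT
Step 3: 5 trees catch fire, 5 burn out
  F....
  TF...
  TF...
  TT...
  TTTF.
  ..TTF
Step 4: 5 trees catch fire, 5 burn out
  .....
  F....
  F....
  TF...
  TTF..
  ..TF.
Step 5: 3 trees catch fire, 5 burn out
  .....
  .....
  .....
  F....
  TF...
  ..F..
Step 6: 1 trees catch fire, 3 burn out
  .....
  .....
  .....
  .....
  F....
  .....

.....
.....
.....
.....
F....
.....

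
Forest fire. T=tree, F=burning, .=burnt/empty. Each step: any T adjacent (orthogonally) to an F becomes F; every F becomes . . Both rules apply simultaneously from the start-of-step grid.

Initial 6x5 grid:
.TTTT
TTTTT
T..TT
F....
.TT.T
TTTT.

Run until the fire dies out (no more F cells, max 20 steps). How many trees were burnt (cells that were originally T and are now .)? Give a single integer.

Step 1: +1 fires, +1 burnt (F count now 1)
Step 2: +1 fires, +1 burnt (F count now 1)
Step 3: +1 fires, +1 burnt (F count now 1)
Step 4: +2 fires, +1 burnt (F count now 2)
Step 5: +2 fires, +2 burnt (F count now 2)
Step 6: +3 fires, +2 burnt (F count now 3)
Step 7: +2 fires, +3 burnt (F count now 2)
Step 8: +0 fires, +2 burnt (F count now 0)
Fire out after step 8
Initially T: 19, now '.': 23
Total burnt (originally-T cells now '.'): 12

Answer: 12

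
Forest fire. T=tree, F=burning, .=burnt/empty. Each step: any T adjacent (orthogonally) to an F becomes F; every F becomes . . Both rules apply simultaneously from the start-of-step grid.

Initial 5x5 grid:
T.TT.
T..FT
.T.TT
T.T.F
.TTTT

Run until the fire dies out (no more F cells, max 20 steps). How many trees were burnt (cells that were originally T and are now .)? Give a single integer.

Step 1: +5 fires, +2 burnt (F count now 5)
Step 2: +2 fires, +5 burnt (F count now 2)
Step 3: +1 fires, +2 burnt (F count now 1)
Step 4: +2 fires, +1 burnt (F count now 2)
Step 5: +0 fires, +2 burnt (F count now 0)
Fire out after step 5
Initially T: 14, now '.': 21
Total burnt (originally-T cells now '.'): 10

Answer: 10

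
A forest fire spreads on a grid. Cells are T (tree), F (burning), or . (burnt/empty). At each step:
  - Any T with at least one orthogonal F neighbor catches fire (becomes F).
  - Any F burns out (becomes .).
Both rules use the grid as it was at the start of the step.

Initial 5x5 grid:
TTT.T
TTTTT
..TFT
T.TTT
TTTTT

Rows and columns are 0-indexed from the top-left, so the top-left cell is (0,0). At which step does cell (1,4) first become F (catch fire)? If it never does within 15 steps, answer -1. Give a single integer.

Step 1: cell (1,4)='T' (+4 fires, +1 burnt)
Step 2: cell (1,4)='F' (+5 fires, +4 burnt)
  -> target ignites at step 2
Step 3: cell (1,4)='.' (+5 fires, +5 burnt)
Step 4: cell (1,4)='.' (+3 fires, +5 burnt)
Step 5: cell (1,4)='.' (+2 fires, +3 burnt)
Step 6: cell (1,4)='.' (+1 fires, +2 burnt)
Step 7: cell (1,4)='.' (+0 fires, +1 burnt)
  fire out at step 7

2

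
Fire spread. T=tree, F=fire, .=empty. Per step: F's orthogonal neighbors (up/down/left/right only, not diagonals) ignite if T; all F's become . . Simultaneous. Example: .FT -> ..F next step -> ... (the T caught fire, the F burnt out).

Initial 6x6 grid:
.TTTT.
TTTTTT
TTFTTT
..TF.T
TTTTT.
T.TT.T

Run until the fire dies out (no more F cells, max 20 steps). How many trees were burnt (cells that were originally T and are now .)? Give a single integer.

Answer: 25

Derivation:
Step 1: +5 fires, +2 burnt (F count now 5)
Step 2: +8 fires, +5 burnt (F count now 8)
Step 3: +7 fires, +8 burnt (F count now 7)
Step 4: +4 fires, +7 burnt (F count now 4)
Step 5: +1 fires, +4 burnt (F count now 1)
Step 6: +0 fires, +1 burnt (F count now 0)
Fire out after step 6
Initially T: 26, now '.': 35
Total burnt (originally-T cells now '.'): 25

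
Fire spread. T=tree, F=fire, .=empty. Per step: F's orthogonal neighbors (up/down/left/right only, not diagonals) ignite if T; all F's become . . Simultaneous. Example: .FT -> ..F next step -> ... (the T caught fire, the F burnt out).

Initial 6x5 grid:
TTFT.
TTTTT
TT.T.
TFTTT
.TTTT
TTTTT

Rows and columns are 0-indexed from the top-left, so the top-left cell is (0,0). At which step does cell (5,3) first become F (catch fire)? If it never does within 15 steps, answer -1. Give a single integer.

Step 1: cell (5,3)='T' (+7 fires, +2 burnt)
Step 2: cell (5,3)='T' (+7 fires, +7 burnt)
Step 3: cell (5,3)='T' (+7 fires, +7 burnt)
Step 4: cell (5,3)='F' (+2 fires, +7 burnt)
  -> target ignites at step 4
Step 5: cell (5,3)='.' (+1 fires, +2 burnt)
Step 6: cell (5,3)='.' (+0 fires, +1 burnt)
  fire out at step 6

4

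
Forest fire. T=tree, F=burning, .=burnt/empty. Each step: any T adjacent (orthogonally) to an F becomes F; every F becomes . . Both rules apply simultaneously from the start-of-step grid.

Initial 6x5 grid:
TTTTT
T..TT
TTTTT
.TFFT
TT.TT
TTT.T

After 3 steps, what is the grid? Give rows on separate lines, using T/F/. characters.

Step 1: 5 trees catch fire, 2 burn out
  TTTTT
  T..TT
  TTFFT
  .F..F
  TT.FT
  TTT.T
Step 2: 5 trees catch fire, 5 burn out
  TTTTT
  T..FT
  TF..F
  .....
  TF..F
  TTT.T
Step 3: 6 trees catch fire, 5 burn out
  TTTFT
  T...F
  F....
  .....
  F....
  TFT.F

TTTFT
T...F
F....
.....
F....
TFT.F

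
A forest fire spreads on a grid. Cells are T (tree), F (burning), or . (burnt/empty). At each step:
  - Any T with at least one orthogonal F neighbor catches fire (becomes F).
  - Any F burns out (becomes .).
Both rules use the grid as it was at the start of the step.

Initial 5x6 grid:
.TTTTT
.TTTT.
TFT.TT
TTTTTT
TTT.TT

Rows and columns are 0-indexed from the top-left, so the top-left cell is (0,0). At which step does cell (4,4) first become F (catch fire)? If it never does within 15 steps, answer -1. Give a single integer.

Step 1: cell (4,4)='T' (+4 fires, +1 burnt)
Step 2: cell (4,4)='T' (+5 fires, +4 burnt)
Step 3: cell (4,4)='T' (+5 fires, +5 burnt)
Step 4: cell (4,4)='T' (+3 fires, +5 burnt)
Step 5: cell (4,4)='F' (+4 fires, +3 burnt)
  -> target ignites at step 5
Step 6: cell (4,4)='.' (+3 fires, +4 burnt)
Step 7: cell (4,4)='.' (+0 fires, +3 burnt)
  fire out at step 7

5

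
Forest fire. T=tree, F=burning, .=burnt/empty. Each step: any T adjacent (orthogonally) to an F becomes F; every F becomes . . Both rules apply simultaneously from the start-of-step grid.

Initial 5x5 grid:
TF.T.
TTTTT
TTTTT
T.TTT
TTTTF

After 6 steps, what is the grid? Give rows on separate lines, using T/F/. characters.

Step 1: 4 trees catch fire, 2 burn out
  F..T.
  TFTTT
  TTTTT
  T.TTF
  TTTF.
Step 2: 6 trees catch fire, 4 burn out
  ...T.
  F.FTT
  TFTTF
  T.TF.
  TTF..
Step 3: 7 trees catch fire, 6 burn out
  ...T.
  ...FF
  F.FF.
  T.F..
  TF...
Step 4: 3 trees catch fire, 7 burn out
  ...F.
  .....
  .....
  F....
  F....
Step 5: 0 trees catch fire, 3 burn out
  .....
  .....
  .....
  .....
  .....
Step 6: 0 trees catch fire, 0 burn out
  .....
  .....
  .....
  .....
  .....

.....
.....
.....
.....
.....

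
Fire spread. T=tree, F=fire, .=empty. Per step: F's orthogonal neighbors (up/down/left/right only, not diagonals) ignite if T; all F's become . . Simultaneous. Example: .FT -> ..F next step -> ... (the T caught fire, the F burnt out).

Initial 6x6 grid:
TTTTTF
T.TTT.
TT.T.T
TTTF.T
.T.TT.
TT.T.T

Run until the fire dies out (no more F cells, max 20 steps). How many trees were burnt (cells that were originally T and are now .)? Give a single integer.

Step 1: +4 fires, +2 burnt (F count now 4)
Step 2: +6 fires, +4 burnt (F count now 6)
Step 3: +5 fires, +6 burnt (F count now 5)
Step 4: +3 fires, +5 burnt (F count now 3)
Step 5: +3 fires, +3 burnt (F count now 3)
Step 6: +0 fires, +3 burnt (F count now 0)
Fire out after step 6
Initially T: 24, now '.': 33
Total burnt (originally-T cells now '.'): 21

Answer: 21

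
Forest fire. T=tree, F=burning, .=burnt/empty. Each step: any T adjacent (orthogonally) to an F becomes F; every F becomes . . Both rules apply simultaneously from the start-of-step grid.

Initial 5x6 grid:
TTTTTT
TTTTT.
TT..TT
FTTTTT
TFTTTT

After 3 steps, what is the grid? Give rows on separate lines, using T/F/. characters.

Step 1: 4 trees catch fire, 2 burn out
  TTTTTT
  TTTTT.
  FT..TT
  .FTTTT
  F.FTTT
Step 2: 4 trees catch fire, 4 burn out
  TTTTTT
  FTTTT.
  .F..TT
  ..FTTT
  ...FTT
Step 3: 4 trees catch fire, 4 burn out
  FTTTTT
  .FTTT.
  ....TT
  ...FTT
  ....FT

FTTTTT
.FTTT.
....TT
...FTT
....FT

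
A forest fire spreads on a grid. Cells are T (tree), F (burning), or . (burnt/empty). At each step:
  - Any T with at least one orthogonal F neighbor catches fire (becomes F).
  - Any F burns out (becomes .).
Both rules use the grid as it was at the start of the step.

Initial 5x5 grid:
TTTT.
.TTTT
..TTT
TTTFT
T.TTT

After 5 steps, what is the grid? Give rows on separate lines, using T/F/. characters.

Step 1: 4 trees catch fire, 1 burn out
  TTTT.
  .TTTT
  ..TFT
  TTF.F
  T.TFT
Step 2: 6 trees catch fire, 4 burn out
  TTTT.
  .TTFT
  ..F.F
  TF...
  T.F.F
Step 3: 4 trees catch fire, 6 burn out
  TTTF.
  .TF.F
  .....
  F....
  T....
Step 4: 3 trees catch fire, 4 burn out
  TTF..
  .F...
  .....
  .....
  F....
Step 5: 1 trees catch fire, 3 burn out
  TF...
  .....
  .....
  .....
  .....

TF...
.....
.....
.....
.....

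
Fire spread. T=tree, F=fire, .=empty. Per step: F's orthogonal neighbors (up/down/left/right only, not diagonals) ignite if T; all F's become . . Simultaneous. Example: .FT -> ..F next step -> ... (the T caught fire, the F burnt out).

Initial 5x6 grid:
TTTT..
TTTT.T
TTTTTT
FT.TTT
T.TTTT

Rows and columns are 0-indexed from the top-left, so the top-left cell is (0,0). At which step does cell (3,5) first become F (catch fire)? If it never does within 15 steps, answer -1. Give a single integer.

Step 1: cell (3,5)='T' (+3 fires, +1 burnt)
Step 2: cell (3,5)='T' (+2 fires, +3 burnt)
Step 3: cell (3,5)='T' (+3 fires, +2 burnt)
Step 4: cell (3,5)='T' (+3 fires, +3 burnt)
Step 5: cell (3,5)='T' (+4 fires, +3 burnt)
Step 6: cell (3,5)='T' (+4 fires, +4 burnt)
Step 7: cell (3,5)='F' (+4 fires, +4 burnt)
  -> target ignites at step 7
Step 8: cell (3,5)='.' (+1 fires, +4 burnt)
Step 9: cell (3,5)='.' (+0 fires, +1 burnt)
  fire out at step 9

7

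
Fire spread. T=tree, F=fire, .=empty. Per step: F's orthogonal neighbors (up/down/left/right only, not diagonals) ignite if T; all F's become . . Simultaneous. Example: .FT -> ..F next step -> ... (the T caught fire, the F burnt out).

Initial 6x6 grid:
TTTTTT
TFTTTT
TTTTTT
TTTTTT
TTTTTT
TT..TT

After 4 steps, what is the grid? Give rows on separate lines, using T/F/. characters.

Step 1: 4 trees catch fire, 1 burn out
  TFTTTT
  F.FTTT
  TFTTTT
  TTTTTT
  TTTTTT
  TT..TT
Step 2: 6 trees catch fire, 4 burn out
  F.FTTT
  ...FTT
  F.FTTT
  TFTTTT
  TTTTTT
  TT..TT
Step 3: 6 trees catch fire, 6 burn out
  ...FTT
  ....FT
  ...FTT
  F.FTTT
  TFTTTT
  TT..TT
Step 4: 7 trees catch fire, 6 burn out
  ....FT
  .....F
  ....FT
  ...FTT
  F.FTTT
  TF..TT

....FT
.....F
....FT
...FTT
F.FTTT
TF..TT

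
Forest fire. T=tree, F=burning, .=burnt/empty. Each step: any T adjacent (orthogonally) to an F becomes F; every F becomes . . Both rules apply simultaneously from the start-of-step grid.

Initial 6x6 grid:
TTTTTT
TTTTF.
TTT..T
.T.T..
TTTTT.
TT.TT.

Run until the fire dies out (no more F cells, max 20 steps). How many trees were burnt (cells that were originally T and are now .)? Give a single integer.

Step 1: +2 fires, +1 burnt (F count now 2)
Step 2: +3 fires, +2 burnt (F count now 3)
Step 3: +3 fires, +3 burnt (F count now 3)
Step 4: +3 fires, +3 burnt (F count now 3)
Step 5: +3 fires, +3 burnt (F count now 3)
Step 6: +1 fires, +3 burnt (F count now 1)
Step 7: +3 fires, +1 burnt (F count now 3)
Step 8: +2 fires, +3 burnt (F count now 2)
Step 9: +3 fires, +2 burnt (F count now 3)
Step 10: +1 fires, +3 burnt (F count now 1)
Step 11: +0 fires, +1 burnt (F count now 0)
Fire out after step 11
Initially T: 25, now '.': 35
Total burnt (originally-T cells now '.'): 24

Answer: 24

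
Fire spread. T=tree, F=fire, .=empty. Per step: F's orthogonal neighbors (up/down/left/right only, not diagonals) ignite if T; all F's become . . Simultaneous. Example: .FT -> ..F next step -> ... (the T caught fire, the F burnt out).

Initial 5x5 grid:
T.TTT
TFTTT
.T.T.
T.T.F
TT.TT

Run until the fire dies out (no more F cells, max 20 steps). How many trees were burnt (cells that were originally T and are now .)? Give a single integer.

Step 1: +4 fires, +2 burnt (F count now 4)
Step 2: +4 fires, +4 burnt (F count now 4)
Step 3: +3 fires, +4 burnt (F count now 3)
Step 4: +1 fires, +3 burnt (F count now 1)
Step 5: +0 fires, +1 burnt (F count now 0)
Fire out after step 5
Initially T: 16, now '.': 21
Total burnt (originally-T cells now '.'): 12

Answer: 12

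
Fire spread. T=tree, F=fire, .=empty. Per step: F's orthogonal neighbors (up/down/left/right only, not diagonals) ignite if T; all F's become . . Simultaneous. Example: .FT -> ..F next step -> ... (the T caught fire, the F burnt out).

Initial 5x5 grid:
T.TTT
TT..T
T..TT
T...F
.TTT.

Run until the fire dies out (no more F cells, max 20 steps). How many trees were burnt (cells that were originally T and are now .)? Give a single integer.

Step 1: +1 fires, +1 burnt (F count now 1)
Step 2: +2 fires, +1 burnt (F count now 2)
Step 3: +1 fires, +2 burnt (F count now 1)
Step 4: +1 fires, +1 burnt (F count now 1)
Step 5: +1 fires, +1 burnt (F count now 1)
Step 6: +0 fires, +1 burnt (F count now 0)
Fire out after step 6
Initially T: 14, now '.': 17
Total burnt (originally-T cells now '.'): 6

Answer: 6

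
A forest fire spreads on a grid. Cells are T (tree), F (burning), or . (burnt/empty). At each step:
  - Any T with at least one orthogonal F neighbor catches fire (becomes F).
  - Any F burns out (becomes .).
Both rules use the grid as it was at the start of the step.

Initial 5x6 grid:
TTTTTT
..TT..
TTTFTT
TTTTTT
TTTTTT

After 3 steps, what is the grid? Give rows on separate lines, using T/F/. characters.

Step 1: 4 trees catch fire, 1 burn out
  TTTTTT
  ..TF..
  TTF.FT
  TTTFTT
  TTTTTT
Step 2: 7 trees catch fire, 4 burn out
  TTTFTT
  ..F...
  TF...F
  TTF.FT
  TTTFTT
Step 3: 7 trees catch fire, 7 burn out
  TTF.FT
  ......
  F.....
  TF...F
  TTF.FT

TTF.FT
......
F.....
TF...F
TTF.FT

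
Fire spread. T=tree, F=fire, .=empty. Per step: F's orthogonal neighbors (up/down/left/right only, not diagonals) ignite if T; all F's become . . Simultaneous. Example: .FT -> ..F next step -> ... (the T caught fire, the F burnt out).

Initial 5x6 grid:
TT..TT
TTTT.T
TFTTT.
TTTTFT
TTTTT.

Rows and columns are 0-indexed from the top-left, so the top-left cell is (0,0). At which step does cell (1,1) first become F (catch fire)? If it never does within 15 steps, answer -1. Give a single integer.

Step 1: cell (1,1)='F' (+8 fires, +2 burnt)
  -> target ignites at step 1
Step 2: cell (1,1)='.' (+8 fires, +8 burnt)
Step 3: cell (1,1)='.' (+4 fires, +8 burnt)
Step 4: cell (1,1)='.' (+0 fires, +4 burnt)
  fire out at step 4

1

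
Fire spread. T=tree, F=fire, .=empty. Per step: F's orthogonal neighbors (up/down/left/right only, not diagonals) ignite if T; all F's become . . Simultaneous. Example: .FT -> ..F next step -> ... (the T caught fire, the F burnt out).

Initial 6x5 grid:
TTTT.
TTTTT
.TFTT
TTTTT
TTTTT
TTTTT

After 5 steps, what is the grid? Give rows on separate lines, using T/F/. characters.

Step 1: 4 trees catch fire, 1 burn out
  TTTT.
  TTFTT
  .F.FT
  TTFTT
  TTTTT
  TTTTT
Step 2: 7 trees catch fire, 4 burn out
  TTFT.
  TF.FT
  ....F
  TF.FT
  TTFTT
  TTTTT
Step 3: 9 trees catch fire, 7 burn out
  TF.F.
  F...F
  .....
  F...F
  TF.FT
  TTFTT
Step 4: 5 trees catch fire, 9 burn out
  F....
  .....
  .....
  .....
  F...F
  TF.FT
Step 5: 2 trees catch fire, 5 burn out
  .....
  .....
  .....
  .....
  .....
  F...F

.....
.....
.....
.....
.....
F...F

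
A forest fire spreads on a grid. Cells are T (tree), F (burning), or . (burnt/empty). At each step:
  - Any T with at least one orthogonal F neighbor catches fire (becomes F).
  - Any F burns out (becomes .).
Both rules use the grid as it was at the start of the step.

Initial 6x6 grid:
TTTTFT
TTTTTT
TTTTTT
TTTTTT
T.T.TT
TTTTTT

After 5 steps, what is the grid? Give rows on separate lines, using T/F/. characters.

Step 1: 3 trees catch fire, 1 burn out
  TTTF.F
  TTTTFT
  TTTTTT
  TTTTTT
  T.T.TT
  TTTTTT
Step 2: 4 trees catch fire, 3 burn out
  TTF...
  TTTF.F
  TTTTFT
  TTTTTT
  T.T.TT
  TTTTTT
Step 3: 5 trees catch fire, 4 burn out
  TF....
  TTF...
  TTTF.F
  TTTTFT
  T.T.TT
  TTTTTT
Step 4: 6 trees catch fire, 5 burn out
  F.....
  TF....
  TTF...
  TTTF.F
  T.T.FT
  TTTTTT
Step 5: 5 trees catch fire, 6 burn out
  ......
  F.....
  TF....
  TTF...
  T.T..F
  TTTTFT

......
F.....
TF....
TTF...
T.T..F
TTTTFT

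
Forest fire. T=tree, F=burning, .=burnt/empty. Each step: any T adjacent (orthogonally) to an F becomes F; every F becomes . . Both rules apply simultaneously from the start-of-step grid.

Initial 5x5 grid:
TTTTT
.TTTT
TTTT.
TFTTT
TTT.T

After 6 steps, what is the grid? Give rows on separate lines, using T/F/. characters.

Step 1: 4 trees catch fire, 1 burn out
  TTTTT
  .TTTT
  TFTT.
  F.FTT
  TFT.T
Step 2: 6 trees catch fire, 4 burn out
  TTTTT
  .FTTT
  F.FT.
  ...FT
  F.F.T
Step 3: 4 trees catch fire, 6 burn out
  TFTTT
  ..FTT
  ...F.
  ....F
  ....T
Step 4: 4 trees catch fire, 4 burn out
  F.FTT
  ...FT
  .....
  .....
  ....F
Step 5: 2 trees catch fire, 4 burn out
  ...FT
  ....F
  .....
  .....
  .....
Step 6: 1 trees catch fire, 2 burn out
  ....F
  .....
  .....
  .....
  .....

....F
.....
.....
.....
.....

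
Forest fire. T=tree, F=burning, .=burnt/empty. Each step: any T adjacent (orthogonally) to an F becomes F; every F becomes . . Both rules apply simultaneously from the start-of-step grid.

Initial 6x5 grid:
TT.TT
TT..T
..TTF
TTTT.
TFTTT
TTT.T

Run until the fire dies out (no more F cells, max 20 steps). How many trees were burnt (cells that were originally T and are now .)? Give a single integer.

Step 1: +6 fires, +2 burnt (F count now 6)
Step 2: +8 fires, +6 burnt (F count now 8)
Step 3: +2 fires, +8 burnt (F count now 2)
Step 4: +1 fires, +2 burnt (F count now 1)
Step 5: +0 fires, +1 burnt (F count now 0)
Fire out after step 5
Initially T: 21, now '.': 26
Total burnt (originally-T cells now '.'): 17

Answer: 17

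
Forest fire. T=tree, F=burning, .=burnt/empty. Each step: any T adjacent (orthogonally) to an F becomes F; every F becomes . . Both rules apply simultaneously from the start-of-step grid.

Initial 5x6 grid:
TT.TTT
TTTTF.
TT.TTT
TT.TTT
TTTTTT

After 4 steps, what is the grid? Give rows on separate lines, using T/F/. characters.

Step 1: 3 trees catch fire, 1 burn out
  TT.TFT
  TTTF..
  TT.TFT
  TT.TTT
  TTTTTT
Step 2: 6 trees catch fire, 3 burn out
  TT.F.F
  TTF...
  TT.F.F
  TT.TFT
  TTTTTT
Step 3: 4 trees catch fire, 6 burn out
  TT....
  TF....
  TT....
  TT.F.F
  TTTTFT
Step 4: 5 trees catch fire, 4 burn out
  TF....
  F.....
  TF....
  TT....
  TTTF.F

TF....
F.....
TF....
TT....
TTTF.F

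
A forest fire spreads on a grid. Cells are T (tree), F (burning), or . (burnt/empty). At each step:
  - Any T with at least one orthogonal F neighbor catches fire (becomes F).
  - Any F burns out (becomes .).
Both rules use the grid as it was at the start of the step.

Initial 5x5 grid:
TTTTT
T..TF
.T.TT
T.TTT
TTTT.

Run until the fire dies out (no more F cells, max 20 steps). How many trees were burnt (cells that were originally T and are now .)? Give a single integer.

Step 1: +3 fires, +1 burnt (F count now 3)
Step 2: +3 fires, +3 burnt (F count now 3)
Step 3: +2 fires, +3 burnt (F count now 2)
Step 4: +3 fires, +2 burnt (F count now 3)
Step 5: +2 fires, +3 burnt (F count now 2)
Step 6: +2 fires, +2 burnt (F count now 2)
Step 7: +1 fires, +2 burnt (F count now 1)
Step 8: +1 fires, +1 burnt (F count now 1)
Step 9: +0 fires, +1 burnt (F count now 0)
Fire out after step 9
Initially T: 18, now '.': 24
Total burnt (originally-T cells now '.'): 17

Answer: 17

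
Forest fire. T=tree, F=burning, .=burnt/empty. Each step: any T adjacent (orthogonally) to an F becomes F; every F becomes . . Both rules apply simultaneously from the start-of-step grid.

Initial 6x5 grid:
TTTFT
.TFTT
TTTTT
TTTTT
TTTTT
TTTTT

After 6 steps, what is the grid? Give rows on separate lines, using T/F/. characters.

Step 1: 5 trees catch fire, 2 burn out
  TTF.F
  .F.FT
  TTFTT
  TTTTT
  TTTTT
  TTTTT
Step 2: 5 trees catch fire, 5 burn out
  TF...
  ....F
  TF.FT
  TTFTT
  TTTTT
  TTTTT
Step 3: 6 trees catch fire, 5 burn out
  F....
  .....
  F...F
  TF.FT
  TTFTT
  TTTTT
Step 4: 5 trees catch fire, 6 burn out
  .....
  .....
  .....
  F...F
  TF.FT
  TTFTT
Step 5: 4 trees catch fire, 5 burn out
  .....
  .....
  .....
  .....
  F...F
  TF.FT
Step 6: 2 trees catch fire, 4 burn out
  .....
  .....
  .....
  .....
  .....
  F...F

.....
.....
.....
.....
.....
F...F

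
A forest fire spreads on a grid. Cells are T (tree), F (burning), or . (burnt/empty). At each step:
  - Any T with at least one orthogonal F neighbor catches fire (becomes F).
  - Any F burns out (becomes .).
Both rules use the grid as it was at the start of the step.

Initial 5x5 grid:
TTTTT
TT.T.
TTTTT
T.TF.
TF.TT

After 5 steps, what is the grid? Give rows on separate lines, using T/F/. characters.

Step 1: 4 trees catch fire, 2 burn out
  TTTTT
  TT.T.
  TTTFT
  T.F..
  F..FT
Step 2: 5 trees catch fire, 4 burn out
  TTTTT
  TT.F.
  TTF.F
  F....
  ....F
Step 3: 3 trees catch fire, 5 burn out
  TTTFT
  TT...
  FF...
  .....
  .....
Step 4: 4 trees catch fire, 3 burn out
  TTF.F
  FF...
  .....
  .....
  .....
Step 5: 2 trees catch fire, 4 burn out
  FF...
  .....
  .....
  .....
  .....

FF...
.....
.....
.....
.....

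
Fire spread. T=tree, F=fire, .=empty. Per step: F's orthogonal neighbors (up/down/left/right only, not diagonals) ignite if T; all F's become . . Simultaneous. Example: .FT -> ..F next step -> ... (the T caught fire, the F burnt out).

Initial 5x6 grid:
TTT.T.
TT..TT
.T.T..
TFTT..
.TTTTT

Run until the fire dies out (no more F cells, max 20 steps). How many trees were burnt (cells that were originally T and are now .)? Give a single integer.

Answer: 15

Derivation:
Step 1: +4 fires, +1 burnt (F count now 4)
Step 2: +3 fires, +4 burnt (F count now 3)
Step 3: +4 fires, +3 burnt (F count now 4)
Step 4: +3 fires, +4 burnt (F count now 3)
Step 5: +1 fires, +3 burnt (F count now 1)
Step 6: +0 fires, +1 burnt (F count now 0)
Fire out after step 6
Initially T: 18, now '.': 27
Total burnt (originally-T cells now '.'): 15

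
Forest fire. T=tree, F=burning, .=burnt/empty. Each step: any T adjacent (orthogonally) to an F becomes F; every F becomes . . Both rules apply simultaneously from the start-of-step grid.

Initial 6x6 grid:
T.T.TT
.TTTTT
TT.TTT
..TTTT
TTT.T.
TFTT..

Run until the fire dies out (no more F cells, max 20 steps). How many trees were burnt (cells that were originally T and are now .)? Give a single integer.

Step 1: +3 fires, +1 burnt (F count now 3)
Step 2: +3 fires, +3 burnt (F count now 3)
Step 3: +1 fires, +3 burnt (F count now 1)
Step 4: +1 fires, +1 burnt (F count now 1)
Step 5: +2 fires, +1 burnt (F count now 2)
Step 6: +4 fires, +2 burnt (F count now 4)
Step 7: +3 fires, +4 burnt (F count now 3)
Step 8: +4 fires, +3 burnt (F count now 4)
Step 9: +2 fires, +4 burnt (F count now 2)
Step 10: +1 fires, +2 burnt (F count now 1)
Step 11: +0 fires, +1 burnt (F count now 0)
Fire out after step 11
Initially T: 25, now '.': 35
Total burnt (originally-T cells now '.'): 24

Answer: 24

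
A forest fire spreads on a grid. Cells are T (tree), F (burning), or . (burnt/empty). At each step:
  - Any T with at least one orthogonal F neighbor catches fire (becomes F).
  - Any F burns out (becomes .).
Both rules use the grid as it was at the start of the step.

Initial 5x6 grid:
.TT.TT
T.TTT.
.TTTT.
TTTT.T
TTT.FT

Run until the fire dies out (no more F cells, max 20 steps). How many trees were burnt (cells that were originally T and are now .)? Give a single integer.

Step 1: +1 fires, +1 burnt (F count now 1)
Step 2: +1 fires, +1 burnt (F count now 1)
Step 3: +0 fires, +1 burnt (F count now 0)
Fire out after step 3
Initially T: 21, now '.': 11
Total burnt (originally-T cells now '.'): 2

Answer: 2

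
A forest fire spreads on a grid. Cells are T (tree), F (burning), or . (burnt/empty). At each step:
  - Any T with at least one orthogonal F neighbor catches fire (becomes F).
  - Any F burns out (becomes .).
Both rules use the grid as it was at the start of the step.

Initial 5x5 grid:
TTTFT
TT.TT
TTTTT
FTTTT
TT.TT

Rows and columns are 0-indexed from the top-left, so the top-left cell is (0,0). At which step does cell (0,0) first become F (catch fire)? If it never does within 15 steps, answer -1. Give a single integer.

Step 1: cell (0,0)='T' (+6 fires, +2 burnt)
Step 2: cell (0,0)='T' (+7 fires, +6 burnt)
Step 3: cell (0,0)='F' (+5 fires, +7 burnt)
  -> target ignites at step 3
Step 4: cell (0,0)='.' (+2 fires, +5 burnt)
Step 5: cell (0,0)='.' (+1 fires, +2 burnt)
Step 6: cell (0,0)='.' (+0 fires, +1 burnt)
  fire out at step 6

3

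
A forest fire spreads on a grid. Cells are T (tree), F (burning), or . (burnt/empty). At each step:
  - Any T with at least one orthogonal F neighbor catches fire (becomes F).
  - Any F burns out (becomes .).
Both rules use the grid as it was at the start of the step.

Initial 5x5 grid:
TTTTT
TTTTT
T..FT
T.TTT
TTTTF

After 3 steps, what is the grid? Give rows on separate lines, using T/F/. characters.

Step 1: 5 trees catch fire, 2 burn out
  TTTTT
  TTTFT
  T...F
  T.TFF
  TTTF.
Step 2: 5 trees catch fire, 5 burn out
  TTTFT
  TTF.F
  T....
  T.F..
  TTF..
Step 3: 4 trees catch fire, 5 burn out
  TTF.F
  TF...
  T....
  T....
  TF...

TTF.F
TF...
T....
T....
TF...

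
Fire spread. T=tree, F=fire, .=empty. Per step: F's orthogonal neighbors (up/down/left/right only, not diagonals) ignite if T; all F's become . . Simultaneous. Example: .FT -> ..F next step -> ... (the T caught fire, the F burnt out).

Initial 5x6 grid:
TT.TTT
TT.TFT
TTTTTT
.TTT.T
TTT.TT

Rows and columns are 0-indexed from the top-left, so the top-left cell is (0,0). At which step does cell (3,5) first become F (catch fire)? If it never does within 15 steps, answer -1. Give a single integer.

Step 1: cell (3,5)='T' (+4 fires, +1 burnt)
Step 2: cell (3,5)='T' (+4 fires, +4 burnt)
Step 3: cell (3,5)='F' (+3 fires, +4 burnt)
  -> target ignites at step 3
Step 4: cell (3,5)='.' (+3 fires, +3 burnt)
Step 5: cell (3,5)='.' (+5 fires, +3 burnt)
Step 6: cell (3,5)='.' (+3 fires, +5 burnt)
Step 7: cell (3,5)='.' (+2 fires, +3 burnt)
Step 8: cell (3,5)='.' (+0 fires, +2 burnt)
  fire out at step 8

3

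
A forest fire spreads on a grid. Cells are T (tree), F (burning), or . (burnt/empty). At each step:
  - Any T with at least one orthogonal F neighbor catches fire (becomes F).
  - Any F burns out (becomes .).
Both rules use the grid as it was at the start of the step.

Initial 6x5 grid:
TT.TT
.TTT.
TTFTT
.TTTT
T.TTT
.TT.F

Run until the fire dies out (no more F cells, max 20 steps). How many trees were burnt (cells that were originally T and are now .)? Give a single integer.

Step 1: +5 fires, +2 burnt (F count now 5)
Step 2: +9 fires, +5 burnt (F count now 9)
Step 3: +3 fires, +9 burnt (F count now 3)
Step 4: +3 fires, +3 burnt (F count now 3)
Step 5: +0 fires, +3 burnt (F count now 0)
Fire out after step 5
Initially T: 21, now '.': 29
Total burnt (originally-T cells now '.'): 20

Answer: 20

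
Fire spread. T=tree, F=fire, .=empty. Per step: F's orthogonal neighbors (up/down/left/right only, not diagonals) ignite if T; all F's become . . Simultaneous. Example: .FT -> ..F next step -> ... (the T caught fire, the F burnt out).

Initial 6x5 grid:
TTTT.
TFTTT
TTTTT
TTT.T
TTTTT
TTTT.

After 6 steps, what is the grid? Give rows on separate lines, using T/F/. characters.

Step 1: 4 trees catch fire, 1 burn out
  TFTT.
  F.FTT
  TFTTT
  TTT.T
  TTTTT
  TTTT.
Step 2: 6 trees catch fire, 4 burn out
  F.FT.
  ...FT
  F.FTT
  TFT.T
  TTTTT
  TTTT.
Step 3: 6 trees catch fire, 6 burn out
  ...F.
  ....F
  ...FT
  F.F.T
  TFTTT
  TTTT.
Step 4: 4 trees catch fire, 6 burn out
  .....
  .....
  ....F
  ....T
  F.FTT
  TFTT.
Step 5: 4 trees catch fire, 4 burn out
  .....
  .....
  .....
  ....F
  ...FT
  F.FT.
Step 6: 2 trees catch fire, 4 burn out
  .....
  .....
  .....
  .....
  ....F
  ...F.

.....
.....
.....
.....
....F
...F.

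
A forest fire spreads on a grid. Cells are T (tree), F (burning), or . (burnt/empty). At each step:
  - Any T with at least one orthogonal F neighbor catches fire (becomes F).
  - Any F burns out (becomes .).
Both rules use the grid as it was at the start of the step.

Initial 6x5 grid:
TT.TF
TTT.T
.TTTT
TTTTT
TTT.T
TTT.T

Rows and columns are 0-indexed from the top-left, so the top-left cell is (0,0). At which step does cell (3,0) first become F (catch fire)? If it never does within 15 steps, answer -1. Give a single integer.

Step 1: cell (3,0)='T' (+2 fires, +1 burnt)
Step 2: cell (3,0)='T' (+1 fires, +2 burnt)
Step 3: cell (3,0)='T' (+2 fires, +1 burnt)
Step 4: cell (3,0)='T' (+3 fires, +2 burnt)
Step 5: cell (3,0)='T' (+4 fires, +3 burnt)
Step 6: cell (3,0)='T' (+3 fires, +4 burnt)
Step 7: cell (3,0)='F' (+5 fires, +3 burnt)
  -> target ignites at step 7
Step 8: cell (3,0)='.' (+3 fires, +5 burnt)
Step 9: cell (3,0)='.' (+1 fires, +3 burnt)
Step 10: cell (3,0)='.' (+0 fires, +1 burnt)
  fire out at step 10

7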